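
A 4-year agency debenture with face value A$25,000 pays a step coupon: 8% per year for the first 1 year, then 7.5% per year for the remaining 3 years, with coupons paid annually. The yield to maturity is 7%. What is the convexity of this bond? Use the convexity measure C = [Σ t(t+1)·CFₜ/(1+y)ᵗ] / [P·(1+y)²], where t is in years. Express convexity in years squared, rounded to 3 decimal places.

With y = 0.07:
  t   CF        PV=CF/(1+0.07)^t    t·PV        t(t+1)·PV
  1     2,000.00     1,869.1589     1,869.1589       3,738.3178
  2     1,875.00     1,637.6976     3,275.3952       9,826.1857
  3     1,875.00     1,530.5585     4,591.6756      18,366.7022
  4    26,875.00    20,502.8088    82,011.2353     410,056.1765
  Σ                 25,540.2238    91,747.4650     441,987.3822
P = 25,540.2238.
Convexity = Σ t(t+1)·PV / [P·(1+y)²] = 441,987.3822 / (25,540.2238 × 1.144900) = 15.11533.

15.115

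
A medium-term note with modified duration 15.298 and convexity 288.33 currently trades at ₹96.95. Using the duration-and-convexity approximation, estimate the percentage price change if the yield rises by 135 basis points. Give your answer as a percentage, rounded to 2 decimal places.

-18.02%

Duration effect: -D_mod·Δy = -15.298 × (+0.0135) = -0.206523
Convexity effect: ½·C·(Δy)² = 0.5 × 288.33 × (0.0135)² = +0.02627407125
ΔP/P ≈ -0.206523 + 0.02627407125 = -0.18024892875
= -18.024892875%.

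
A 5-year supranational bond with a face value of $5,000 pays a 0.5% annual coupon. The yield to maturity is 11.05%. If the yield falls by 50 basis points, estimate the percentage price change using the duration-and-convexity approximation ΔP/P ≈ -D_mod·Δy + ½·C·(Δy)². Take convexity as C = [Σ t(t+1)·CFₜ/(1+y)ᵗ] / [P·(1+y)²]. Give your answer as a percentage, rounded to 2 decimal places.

With y = 0.1105:
  t   CF        PV=CF/(1+0.1105)^t    t·PV        t(t+1)·PV
  1        25.00        22.5124        22.5124          45.0248
  2        25.00        20.2723        40.5446         121.6338
  3        25.00        18.2551        54.7653         219.0613
  4        25.00        16.4386        65.7545         328.7727
  5     5,025.00     2,975.3856    14,876.9278      89,261.5669
  Σ                  3,052.8640    15,060.5046      89,976.0594
P = 3,052.8640; D_Mac = 4.93324 yrs; D_mod = 4.44236 yrs; C = 23.89915.
Duration effect: -4.44236 × (-0.005) = +0.022212
Convexity effect: 0.5 × 23.89915 × (-0.005)² = +0.0002987
ΔP/P ≈ +0.022212 + 0.0002987 = +0.022511 = +2.2511%.

+2.25%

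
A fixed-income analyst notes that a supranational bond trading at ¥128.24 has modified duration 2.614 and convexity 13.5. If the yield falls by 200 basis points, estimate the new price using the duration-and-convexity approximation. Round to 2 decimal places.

Duration effect: -D_mod·Δy = -2.614 × (-0.02) = +0.052280
Convexity effect: ½·C·(Δy)² = 0.5 × 13.5 × (-0.02)² = +0.0027000
ΔP/P ≈ +0.052280 + 0.0027000 = +0.054980
New price ≈ 128.24 × (1 + 0.054980) = 135.2906352.

¥135.29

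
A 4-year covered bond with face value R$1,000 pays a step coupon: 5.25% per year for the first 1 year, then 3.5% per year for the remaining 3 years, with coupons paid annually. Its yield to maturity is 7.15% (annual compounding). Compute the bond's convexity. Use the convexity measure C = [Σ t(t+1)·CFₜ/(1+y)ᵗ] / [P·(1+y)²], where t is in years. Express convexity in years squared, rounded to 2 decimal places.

With y = 0.0715:
  t   CF        PV=CF/(1+0.0715)^t    t·PV        t(t+1)·PV
  1        52.50        48.9967        48.9967          97.9935
  2        35.00        30.4848        60.9696         182.9089
  3        35.00        28.4506        85.3518         341.4073
  4     1,035.00       785.1844     3,140.7375      15,703.6875
  Σ                    893.1165     3,336.0557      16,325.9972
P = 893.1165.
Convexity = Σ t(t+1)·PV / [P·(1+y)²] = 16,325.9972 / (893.1165 × 1.148112) = 15.92162.

15.92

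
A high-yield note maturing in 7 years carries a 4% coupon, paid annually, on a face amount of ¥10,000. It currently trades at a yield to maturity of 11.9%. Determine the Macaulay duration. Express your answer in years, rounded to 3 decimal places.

Periodic yield y = 0.119. Discount each cash flow and weight by its year:
  t   CF        PV=CF/(1+0.119)^t    t·PV
  1       400.00       357.4620       357.4620
  2       400.00       319.4477       638.8955
  3       400.00       285.4761       856.4283
  4       400.00       255.1171     1,020.4686
  5       400.00       227.9867     1,139.9336
  6       400.00       203.7415     1,222.4489
  7    10,400.00     4,733.9398    33,137.5788
  Σ                  6,383.1710    38,373.2157
Price P = Σ PV = 6,383.1710.
Macaulay duration = Σ(t·PV) / P = 38,373.2157 / 6,383.1710 = 6.01162 years.

6.012 years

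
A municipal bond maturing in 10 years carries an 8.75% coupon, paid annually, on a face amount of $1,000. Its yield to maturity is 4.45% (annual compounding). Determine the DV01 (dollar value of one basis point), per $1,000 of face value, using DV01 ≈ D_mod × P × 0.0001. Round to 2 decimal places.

Periodic yield y = 0.0445.
  t   CF        PV=CF/(1+0.0445)^t    t·PV
  1        87.50        83.7721        83.7721
  2        87.50        80.2031       160.4062
  3        87.50        76.7861       230.3584
  4        87.50        73.5147       294.0589
  5        87.50        70.3827       351.9134
  6        87.50        67.3841       404.3046
  7        87.50        64.5133       451.5928
  8        87.50        61.7647       494.1178
  9        87.50        59.1333       532.1996
  10    1,087.50       703.6308     7,036.3077
  Σ                  1,341.0849    10,039.0314
P = 1,341.0849; D_Mac = 7.48575 yrs; D_mod = 7.16683 yrs.
DV01 ≈ 7.16683 × 1,341.0849 × 0.0001 = 0.961133.

$0.96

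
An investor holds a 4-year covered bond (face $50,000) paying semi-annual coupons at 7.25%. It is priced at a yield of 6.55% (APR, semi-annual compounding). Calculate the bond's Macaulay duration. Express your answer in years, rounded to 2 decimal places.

3.55 years

Periodic yield y = 0.03275. Discount each cash flow and weight by its period:
  t   CF        PV=CF/(1+0.03275)^t    t·PV
  1     1,812.50     1,755.0230     1,755.0230
  2     1,812.50     1,699.3687     3,398.7373
  3     1,812.50     1,645.4792     4,936.4377
  4     1,812.50     1,593.2987     6,373.1948
  5     1,812.50     1,542.7729     7,713.8644
  6     1,812.50     1,493.8493     8,963.0959
  7     1,812.50     1,446.4772    10,125.3403
  8    51,812.50    40,038.0501   320,304.4008
  Σ                 51,214.3191   363,570.0943
Price P = Σ PV = 51,214.3191.
Macaulay duration = Σ(t·PV) / P = 363,570.0943 / 51,214.3191 = 7.09899 half-year periods.
In years: 7.09899 / 2 = 3.54950 years.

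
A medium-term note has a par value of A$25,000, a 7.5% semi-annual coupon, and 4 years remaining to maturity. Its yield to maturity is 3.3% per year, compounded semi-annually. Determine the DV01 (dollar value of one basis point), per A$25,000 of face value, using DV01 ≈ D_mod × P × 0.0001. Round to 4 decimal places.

Periodic yield y = 0.0165.
  t   CF        PV=CF/(1+0.0165)^t    t·PV
  1       937.50       922.2823       922.2823
  2       937.50       907.3117     1,814.6234
  3       937.50       892.5841     2,677.7522
  4       937.50       878.0955     3,512.3819
  5       937.50       863.8421     4,319.2105
  6       937.50       849.8201     5,098.9204
  7       937.50       836.0256     5,852.1795
  8    25,937.50    22,754.5919   182,036.7349
  Σ                 28,904.5532   206,234.0851
P = 28,904.5532; D_Mac = 7.13500 half-year periods = 3.56750 yrs; D_mod = 3.50959 yrs.
DV01 ≈ 3.50959 × 28,904.5532 × 0.0001 = 10.144323.

A$10.1443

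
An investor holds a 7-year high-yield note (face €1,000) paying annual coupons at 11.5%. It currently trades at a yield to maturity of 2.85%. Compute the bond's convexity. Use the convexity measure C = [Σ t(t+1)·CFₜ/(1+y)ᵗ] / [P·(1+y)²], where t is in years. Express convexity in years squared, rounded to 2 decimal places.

With y = 0.0285:
  t   CF        PV=CF/(1+0.0285)^t    t·PV        t(t+1)·PV
  1       115.00       111.8133       111.8133         223.6266
  2       115.00       108.7149       217.4299         652.2897
  3       115.00       105.7024       317.1073       1,268.4291
  4       115.00       102.7734       411.0935       2,055.4677
  5       115.00        99.9255       499.6275       2,997.7652
  6       115.00        97.1565       582.9393       4,080.5749
  7     1,115.00       915.8931     6,411.2518      51,290.0145
  Σ                  1,541.9792     8,551.2626      62,568.1677
P = 1,541.9792.
Convexity = Σ t(t+1)·PV / [P·(1+y)²] = 62,568.1677 / (1,541.9792 × 1.057812) = 38.35892.

38.36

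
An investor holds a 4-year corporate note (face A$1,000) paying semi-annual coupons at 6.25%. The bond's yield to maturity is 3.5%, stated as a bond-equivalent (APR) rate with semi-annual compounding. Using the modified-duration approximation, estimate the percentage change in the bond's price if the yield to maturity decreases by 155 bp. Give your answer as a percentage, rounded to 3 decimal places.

Periodic yield y = 0.0175. Modified duration first:
  t   CF        PV=CF/(1+0.0175)^t    t·PV
  1        31.25        30.7125        30.7125
  2        31.25        30.1843        60.3686
  3        31.25        29.6652        88.9955
  4        31.25        29.1550       116.6198
  5        31.25        28.6535       143.2676
  6        31.25        28.1607       168.9642
  7        31.25        27.6764       193.7346
  8     1,031.25       897.6119     7,180.8955
  Σ                  1,101.8195     7,983.5583
P = 1,101.8195; D_Mac = 7.24580 half-year periods = 3.62290 yrs; D_mod = 3.62290/(1+0.0175) = 3.56059 yrs.
ΔP/P ≈ -D_mod · Δy = -3.56059 × (-0.0155) = +0.055189 = +5.5189%.

+5.519%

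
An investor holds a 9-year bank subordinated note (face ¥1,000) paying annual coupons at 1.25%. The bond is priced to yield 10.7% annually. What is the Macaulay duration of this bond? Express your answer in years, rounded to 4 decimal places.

Periodic yield y = 0.107. Discount each cash flow and weight by its year:
  t   CF        PV=CF/(1+0.107)^t    t·PV
  1        12.50        11.2918        11.2918
  2        12.50        10.2003        20.4007
  3        12.50         9.2144        27.6432
  4        12.50         8.3238        33.2950
  5        12.50         7.5192        37.5960
  6        12.50         6.7924        40.7545
  7        12.50         6.1359        42.9511
  8        12.50         5.5428        44.3424
  9     1,012.50       405.5706     3,650.1352
  Σ                    470.5912     3,908.4100
Price P = Σ PV = 470.5912.
Macaulay duration = Σ(t·PV) / P = 3,908.4100 / 470.5912 = 8.30532 years.

8.3053 years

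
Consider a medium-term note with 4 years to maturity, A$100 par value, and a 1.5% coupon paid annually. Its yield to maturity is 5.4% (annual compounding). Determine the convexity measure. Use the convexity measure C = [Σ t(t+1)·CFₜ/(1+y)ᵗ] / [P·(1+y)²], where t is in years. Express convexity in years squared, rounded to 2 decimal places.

With y = 0.054:
  t   CF        PV=CF/(1+0.054)^t    t·PV        t(t+1)·PV
  1         1.50         1.4231         1.4231           2.8463
  2         1.50         1.3502         2.7005           8.1014
  3         1.50         1.2811         3.8432          15.3727
  4       101.50        82.2439       328.9755       1,644.8776
  Σ                     86.2983       336.9423       1,671.1981
P = 86.2983.
Convexity = Σ t(t+1)·PV / [P·(1+y)²] = 1,671.1981 / (86.2983 × 1.110916) = 17.43188.

17.43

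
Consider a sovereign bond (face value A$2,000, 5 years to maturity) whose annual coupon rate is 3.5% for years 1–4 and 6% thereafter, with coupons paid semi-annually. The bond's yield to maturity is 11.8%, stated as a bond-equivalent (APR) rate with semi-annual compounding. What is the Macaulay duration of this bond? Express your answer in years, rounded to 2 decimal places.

Periodic yield y = 0.059. Discount each cash flow and weight by its period:
  t   CF        PV=CF/(1+0.059)^t    t·PV
  1        35.00        33.0500        33.0500
  2        35.00        31.2087        62.4175
  3        35.00        29.4700        88.4100
  4        35.00        27.8281       111.3126
  5        35.00        26.2778       131.3888
  6        35.00        24.8137       148.8825
  7        35.00        23.4313       164.0191
  8        35.00        22.1259       177.0070
  9        60.00        35.8169       322.3518
  10    2,060.00     1,161.2016    11,612.0158
  Σ                  1,415.2240    12,850.8550
Price P = Σ PV = 1,415.2240.
Macaulay duration = Σ(t·PV) / P = 12,850.8550 / 1,415.2240 = 9.08044 half-year periods.
In years: 9.08044 / 2 = 4.54022 years.

4.54 years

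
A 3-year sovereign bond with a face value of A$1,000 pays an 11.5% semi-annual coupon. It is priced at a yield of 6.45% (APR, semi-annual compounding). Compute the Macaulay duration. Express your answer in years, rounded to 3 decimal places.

2.647 years

Periodic yield y = 0.03225. Discount each cash flow and weight by its period:
  t   CF        PV=CF/(1+0.03225)^t    t·PV
  1        57.50        55.7036        55.7036
  2        57.50        53.9632       107.9265
  3        57.50        52.2773       156.8319
  4        57.50        50.6440       202.5761
  5        57.50        49.0618       245.3089
  6     1,057.50       874.1199     5,244.7196
  Σ                  1,135.7699     6,013.0667
Price P = Σ PV = 1,135.7699.
Macaulay duration = Σ(t·PV) / P = 6,013.0667 / 1,135.7699 = 5.29427 half-year periods.
In years: 5.29427 / 2 = 2.64713 years.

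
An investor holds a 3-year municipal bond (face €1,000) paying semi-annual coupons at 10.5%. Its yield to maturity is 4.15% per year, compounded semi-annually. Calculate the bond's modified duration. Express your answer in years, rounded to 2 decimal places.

2.63 years

Periodic yield y = 0.02075. First find Macaulay duration:
  t   CF        PV=CF/(1+0.02075)^t    t·PV
  1        52.50        51.4328        51.4328
  2        52.50        50.3872       100.7745
  3        52.50        49.3630       148.0889
  4        52.50        48.3595       193.4380
  5        52.50        47.3764       236.8822
  6     1,052.50       930.4773     5,582.8637
  Σ                  1,177.3962     6,313.4799
P = 1,177.3962; Macaulay duration = 6,313.4799 / 1,177.3962 = 5.36224 half-year periods = 2.68112 years.
Modified duration = D_Mac / (1 + y) = 2.68112 / 1.02075 = 2.62662 years.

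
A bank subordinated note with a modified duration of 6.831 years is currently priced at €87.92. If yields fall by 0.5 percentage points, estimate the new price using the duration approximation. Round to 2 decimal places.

Duration approximation: ΔP/P ≈ -D_mod · Δy = -6.831 × (-0.005) = +0.034155.
New price ≈ 87.92 × (1 + 0.034155) = 90.9229076.

€90.92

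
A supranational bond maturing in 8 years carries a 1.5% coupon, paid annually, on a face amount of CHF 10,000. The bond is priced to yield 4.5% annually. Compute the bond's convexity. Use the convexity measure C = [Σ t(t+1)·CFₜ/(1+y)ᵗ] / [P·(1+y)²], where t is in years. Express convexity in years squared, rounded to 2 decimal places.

60.93

With y = 0.045:
  t   CF        PV=CF/(1+0.045)^t    t·PV        t(t+1)·PV
  1       150.00       143.5407       143.5407         287.0813
  2       150.00       137.3595       274.7190         824.1570
  3       150.00       131.4445       394.3335       1,577.3339
  4       150.00       125.7842       503.1368       2,515.6840
  5       150.00       120.3677       601.8383       3,611.0297
  6       150.00       115.1844       691.1062       4,837.7432
  7       150.00       110.2243       771.5699       6,172.5590
  8    10,150.00     7,137.3290    57,098.6323     513,887.6908
  Σ                  8,021.2342    60,478.8766     533,713.2789
P = 8,021.2342.
Convexity = Σ t(t+1)·PV / [P·(1+y)²] = 533,713.2789 / (8,021.2342 × 1.092025) = 60.93043.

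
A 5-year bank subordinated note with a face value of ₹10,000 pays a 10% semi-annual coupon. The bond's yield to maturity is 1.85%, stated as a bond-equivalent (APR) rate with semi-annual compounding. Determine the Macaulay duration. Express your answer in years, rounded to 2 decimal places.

4.22 years

Periodic yield y = 0.00925. Discount each cash flow and weight by its period:
  t   CF        PV=CF/(1+0.00925)^t    t·PV
  1       500.00       495.4174       495.4174
  2       500.00       490.8768       981.7536
  3       500.00       486.3778     1,459.1334
  4       500.00       481.9200     1,927.6801
  5       500.00       477.5031     2,387.5156
  6       500.00       473.1267     2,838.7602
  7       500.00       468.7904     3,281.5327
  8       500.00       464.4938     3,715.9506
  9       500.00       460.2366     4,142.1297
  10   10,500.00     9,576.3877    95,763.8766
  Σ                 13,875.1303   116,993.7497
Price P = Σ PV = 13,875.1303.
Macaulay duration = Σ(t·PV) / P = 116,993.7497 / 13,875.1303 = 8.43190 half-year periods.
In years: 8.43190 / 2 = 4.21595 years.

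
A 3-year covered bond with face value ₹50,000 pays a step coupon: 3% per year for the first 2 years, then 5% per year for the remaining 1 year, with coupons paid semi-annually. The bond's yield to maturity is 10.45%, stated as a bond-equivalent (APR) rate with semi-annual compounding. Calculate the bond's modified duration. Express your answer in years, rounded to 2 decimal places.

2.73 years

Periodic yield y = 0.05225. First find Macaulay duration:
  t   CF        PV=CF/(1+0.05225)^t    t·PV
  1       750.00       712.7584       712.7584
  2       750.00       677.3660     1,354.7320
  3       750.00       643.7311     1,931.1932
  4       750.00       611.7663     2,447.0651
  5     1,250.00       968.9812     4,844.9059
  6    51,250.00    37,755.5032   226,533.0194
  Σ                 41,370.1061   237,823.6739
P = 41,370.1061; Macaulay duration = 237,823.6739 / 41,370.1061 = 5.74868 half-year periods = 2.87434 years.
Modified duration = D_Mac / (1 + y) = 2.87434 / 1.05225 = 2.73162 years.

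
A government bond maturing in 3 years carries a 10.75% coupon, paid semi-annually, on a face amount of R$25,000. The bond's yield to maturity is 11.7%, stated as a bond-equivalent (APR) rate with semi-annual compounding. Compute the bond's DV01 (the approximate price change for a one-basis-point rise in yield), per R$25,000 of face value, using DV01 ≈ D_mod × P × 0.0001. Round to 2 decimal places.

R$6.08

Periodic yield y = 0.0585.
  t   CF        PV=CF/(1+0.0585)^t    t·PV
  1     1,343.75     1,269.4851     1,269.4851
  2     1,343.75     1,199.3246     2,398.6493
  3     1,343.75     1,133.0417     3,399.1251
  4     1,343.75     1,070.4220     4,281.6880
  5     1,343.75     1,011.2631     5,056.3156
  6    26,343.75    18,729.7690   112,378.6143
  Σ                 24,413.3056   128,783.8773
P = 24,413.3056; D_Mac = 5.27515 half-year periods = 2.63758 yrs; D_mod = 2.49180 yrs.
DV01 ≈ 2.49180 × 24,413.3056 × 0.0001 = 6.083320.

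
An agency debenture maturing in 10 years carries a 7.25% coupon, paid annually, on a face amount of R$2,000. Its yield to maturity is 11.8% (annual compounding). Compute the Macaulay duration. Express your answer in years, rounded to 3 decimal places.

6.988 years

Periodic yield y = 0.118. Discount each cash flow and weight by its year:
  t   CF        PV=CF/(1+0.118)^t    t·PV
  1       145.00       129.6959       129.6959
  2       145.00       116.0071       232.0141
  3       145.00       103.7630       311.2891
  4       145.00        92.8113       371.2451
  5       145.00        83.0155       415.0773
  6       145.00        74.2535       445.5213
  7       145.00        66.4164       464.9148
  8       145.00        59.4064       475.2516
  9       145.00        53.1364       478.2272
  10    2,145.00       703.0873     7,030.8731
  Σ                  1,481.5928    10,354.1095
Price P = Σ PV = 1,481.5928.
Macaulay duration = Σ(t·PV) / P = 10,354.1095 / 1,481.5928 = 6.98850 years.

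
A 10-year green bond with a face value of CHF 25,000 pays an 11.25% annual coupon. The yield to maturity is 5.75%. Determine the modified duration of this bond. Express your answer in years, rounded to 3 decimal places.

6.669 years

Periodic yield y = 0.0575. First find Macaulay duration:
  t   CF        PV=CF/(1+0.0575)^t    t·PV
  1     2,812.50     2,659.5745     2,659.5745
  2     2,812.50     2,514.9640     5,029.9281
  3     2,812.50     2,378.2166     7,134.6497
  4     2,812.50     2,248.9046     8,995.6183
  5     2,812.50     2,126.6237    10,633.1185
  6     2,812.50     2,010.9917    12,065.9501
  7     2,812.50     1,901.6470    13,311.5289
  8     2,812.50     1,798.2477    14,385.9819
  9     2,812.50     1,700.4707    15,304.2361
  10   27,812.50    15,901.4332   159,014.3315
  Σ                 35,241.0736   248,534.9176
P = 35,241.0736; Macaulay duration = 248,534.9176 / 35,241.0736 = 7.05242 years.
Modified duration = D_Mac / (1 + y) = 7.05242 / 1.0575 = 6.66896 years.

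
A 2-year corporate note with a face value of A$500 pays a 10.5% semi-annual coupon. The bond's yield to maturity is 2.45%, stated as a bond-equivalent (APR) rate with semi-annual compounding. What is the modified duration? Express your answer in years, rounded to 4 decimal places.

1.8439 years

Periodic yield y = 0.01225. First find Macaulay duration:
  t   CF        PV=CF/(1+0.01225)^t    t·PV
  1        26.25        25.9323        25.9323
  2        26.25        25.6185        51.2370
  3        26.25        25.3085        75.9254
  4       526.25       501.2345     2,004.9381
  Σ                    578.0938     2,158.0328
P = 578.0938; Macaulay duration = 2,158.0328 / 578.0938 = 3.73301 half-year periods = 1.86651 years.
Modified duration = D_Mac / (1 + y) = 1.86651 / 1.01225 = 1.84392 years.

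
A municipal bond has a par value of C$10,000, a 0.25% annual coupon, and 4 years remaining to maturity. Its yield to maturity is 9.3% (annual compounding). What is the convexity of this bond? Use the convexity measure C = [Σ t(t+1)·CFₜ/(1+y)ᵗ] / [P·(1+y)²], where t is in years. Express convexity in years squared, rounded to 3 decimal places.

16.640

With y = 0.093:
  t   CF        PV=CF/(1+0.093)^t    t·PV        t(t+1)·PV
  1        25.00        22.8728        22.8728          45.7457
  2        25.00        20.9266        41.8533         125.5599
  3        25.00        19.1461        57.4382         229.7528
  4    10,025.00     7,024.3110    28,097.2441     140,486.2206
  Σ                  7,087.2566    28,219.4084     140,887.2789
P = 7,087.2566.
Convexity = Σ t(t+1)·PV / [P·(1+y)²] = 140,887.2789 / (7,087.2566 × 1.194649) = 16.64000.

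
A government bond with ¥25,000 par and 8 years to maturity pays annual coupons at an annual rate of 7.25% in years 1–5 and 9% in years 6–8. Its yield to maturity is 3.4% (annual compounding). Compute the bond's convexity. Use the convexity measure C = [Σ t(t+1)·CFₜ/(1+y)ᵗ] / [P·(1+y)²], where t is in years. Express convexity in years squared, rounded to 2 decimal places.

51.22

With y = 0.034:
  t   CF        PV=CF/(1+0.034)^t    t·PV        t(t+1)·PV
  1     1,812.50     1,752.9014     1,752.9014       3,505.8027
  2     1,812.50     1,695.2624     3,390.5249      10,171.5746
  3     1,812.50     1,639.5188     4,918.5564      19,674.2255
  4     1,812.50     1,585.6081     6,342.4325      31,712.1623
  5     1,812.50     1,533.4701     7,667.3507      46,004.1040
  6     2,250.00     1,841.0233    11,046.1398      77,322.9787
  7     2,250.00     1,780.4868    12,463.4073      99,707.2582
  8    27,250.00    20,854.6160   166,836.9276   1,501,532.3487
  Σ                 32,682.8868   214,418.2404   1,789,630.4546
P = 32,682.8868.
Convexity = Σ t(t+1)·PV / [P·(1+y)²] = 1,789,630.4546 / (32,682.8868 × 1.069156) = 51.21555.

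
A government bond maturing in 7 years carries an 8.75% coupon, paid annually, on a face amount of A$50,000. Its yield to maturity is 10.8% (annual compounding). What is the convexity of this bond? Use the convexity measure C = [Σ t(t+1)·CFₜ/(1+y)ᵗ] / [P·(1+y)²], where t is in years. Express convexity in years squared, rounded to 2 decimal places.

With y = 0.108:
  t   CF        PV=CF/(1+0.108)^t    t·PV        t(t+1)·PV
  1     4,375.00     3,948.5560     3,948.5560       7,897.1119
  2     4,375.00     3,563.6787     7,127.3573      21,382.0720
  3     4,375.00     3,216.3165     9,648.9494      38,595.7978
  4     4,375.00     2,902.8127    11,611.2508      58,056.2542
  5     4,375.00     2,619.8671    13,099.3353      78,596.0120
  6     4,375.00     2,364.5010    14,187.0058      99,309.0404
  7    54,375.00    26,522.8963   185,660.2741   1,485,282.1926
  Σ                 45,138.6281   245,282.7287   1,789,118.4808
P = 45,138.6281.
Convexity = Σ t(t+1)·PV / [P·(1+y)²] = 1,789,118.4808 / (45,138.6281 × 1.227664) = 32.28578.

32.29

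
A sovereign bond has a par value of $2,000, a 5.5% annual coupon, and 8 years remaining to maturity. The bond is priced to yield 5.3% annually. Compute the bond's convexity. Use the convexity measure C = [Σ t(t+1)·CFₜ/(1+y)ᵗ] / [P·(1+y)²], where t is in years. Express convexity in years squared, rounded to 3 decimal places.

With y = 0.053:
  t   CF        PV=CF/(1+0.053)^t    t·PV        t(t+1)·PV
  1       110.00       104.4634       104.4634         208.9269
  2       110.00        99.2055       198.4111         595.2333
  3       110.00        94.2123       282.6369       1,130.5475
  4       110.00        89.4704       357.8815       1,789.4073
  5       110.00        84.9671       424.8355       2,549.0132
  6       110.00        80.6905       484.1431       3,389.0014
  7       110.00        76.6292       536.4041       4,291.2332
  8     2,110.00     1,395.9038    11,167.2303     100,505.0727
  Σ                  2,025.5422    13,556.0059     114,458.4354
P = 2,025.5422.
Convexity = Σ t(t+1)·PV / [P·(1+y)²] = 114,458.4354 / (2,025.5422 × 1.108809) = 50.96239.

50.962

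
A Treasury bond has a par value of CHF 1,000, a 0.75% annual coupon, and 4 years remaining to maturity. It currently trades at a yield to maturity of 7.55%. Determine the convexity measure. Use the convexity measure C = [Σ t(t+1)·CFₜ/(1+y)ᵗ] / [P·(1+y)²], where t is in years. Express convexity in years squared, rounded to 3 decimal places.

16.995

With y = 0.0755:
  t   CF        PV=CF/(1+0.0755)^t    t·PV        t(t+1)·PV
  1         7.50         6.9735         6.9735          13.9470
  2         7.50         6.4840        12.9679          38.9038
  3         7.50         6.0288        18.0864          72.3455
  4     1,007.50       753.0146     3,012.0584      15,060.2920
  Σ                    772.5008     3,050.0862      15,185.4882
P = 772.5008.
Convexity = Σ t(t+1)·PV / [P·(1+y)²] = 15,185.4882 / (772.5008 × 1.156700) = 16.99452.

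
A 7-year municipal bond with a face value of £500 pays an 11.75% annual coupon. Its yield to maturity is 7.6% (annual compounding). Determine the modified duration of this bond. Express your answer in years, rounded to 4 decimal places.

Periodic yield y = 0.076. First find Macaulay duration:
  t   CF        PV=CF/(1+0.076)^t    t·PV
  1        58.75        54.6004        54.6004
  2        58.75        50.7438       101.4877
  3        58.75        47.1597       141.4791
  4        58.75        43.8287       175.3149
  5        58.75        40.7330       203.6651
  6        58.75        37.8560       227.1357
  7       558.75       334.6044     2,342.2307
  Σ                    609.5260     3,245.9136
P = 609.5260; Macaulay duration = 3,245.9136 / 609.5260 = 5.32531 years.
Modified duration = D_Mac / (1 + y) = 5.32531 / 1.076 = 4.94917 years.

4.9492 years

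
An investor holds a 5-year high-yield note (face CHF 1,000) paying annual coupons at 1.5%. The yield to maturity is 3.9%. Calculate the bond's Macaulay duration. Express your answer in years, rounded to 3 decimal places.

Periodic yield y = 0.039. Discount each cash flow and weight by its year:
  t   CF        PV=CF/(1+0.039)^t    t·PV
  1        15.00        14.4370        14.4370
  2        15.00        13.8951        27.7901
  3        15.00        13.3735        40.1205
  4        15.00        12.8715        51.4860
  5     1,015.00       838.2785     4,191.3923
  Σ                    892.8554     4,325.2258
Price P = Σ PV = 892.8554.
Macaulay duration = Σ(t·PV) / P = 4,325.2258 / 892.8554 = 4.84426 years.

4.844 years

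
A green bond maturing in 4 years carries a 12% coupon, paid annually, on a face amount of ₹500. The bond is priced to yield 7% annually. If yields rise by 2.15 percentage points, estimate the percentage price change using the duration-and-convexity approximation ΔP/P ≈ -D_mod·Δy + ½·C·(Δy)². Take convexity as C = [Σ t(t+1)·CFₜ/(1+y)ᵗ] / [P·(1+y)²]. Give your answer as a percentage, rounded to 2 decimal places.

With y = 0.07:
  t   CF        PV=CF/(1+0.07)^t    t·PV        t(t+1)·PV
  1        60.00        56.0748        56.0748         112.1495
  2        60.00        52.4063       104.8126         314.4379
  3        60.00        48.9779       146.9336         587.7345
  4       560.00       427.2213     1,708.8853       8,544.4264
  Σ                    584.6803     2,016.7063       9,558.7483
P = 584.6803; D_Mac = 3.44925 yrs; D_mod = 3.22359 yrs; C = 14.27957.
Duration effect: -3.22359 × (+0.0215) = -0.069307
Convexity effect: 0.5 × 14.27957 × (0.0215)² = +0.0033004
ΔP/P ≈ -0.069307 + 0.0033004 = -0.066007 = -6.6007%.

-6.60%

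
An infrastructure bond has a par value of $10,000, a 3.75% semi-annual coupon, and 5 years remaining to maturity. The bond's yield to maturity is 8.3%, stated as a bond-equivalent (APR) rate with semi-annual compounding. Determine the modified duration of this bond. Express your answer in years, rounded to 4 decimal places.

Periodic yield y = 0.0415. First find Macaulay duration:
  t   CF        PV=CF/(1+0.0415)^t    t·PV
  1       187.50       180.0288       180.0288
  2       187.50       172.8553       345.7106
  3       187.50       165.9677       497.9030
  4       187.50       159.3544       637.4178
  5       187.50       153.0047       765.0237
  6       187.50       146.9081       881.4484
  7       187.50       141.0543       987.3802
  8       187.50       135.4338     1,083.4704
  9       187.50       130.0373     1,170.3353
  10   10,187.50     6,783.8288    67,838.2879
  Σ                  8,168.4732    74,387.0061
P = 8,168.4732; Macaulay duration = 74,387.0061 / 8,168.4732 = 9.10660 half-year periods = 4.55330 years.
Modified duration = D_Mac / (1 + y) = 4.55330 / 1.0415 = 4.37187 years.

4.3719 years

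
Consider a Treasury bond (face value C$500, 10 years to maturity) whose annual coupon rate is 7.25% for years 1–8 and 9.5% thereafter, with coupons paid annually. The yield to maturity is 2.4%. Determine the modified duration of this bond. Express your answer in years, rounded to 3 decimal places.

Periodic yield y = 0.024. First find Macaulay duration:
  t   CF        PV=CF/(1+0.024)^t    t·PV
  1        36.25        35.4004        35.4004
  2        36.25        34.5707        69.1414
  3        36.25        33.7604       101.2813
  4        36.25        32.9692       131.8767
  5        36.25        32.1965       160.9823
  6        36.25        31.4419       188.6512
  7        36.25        30.7049       214.9346
  8        36.25        29.9853       239.8824
  9        47.50        38.3702       345.3317
  10      547.50       431.9013     4,319.0135
  Σ                    731.3008     5,806.4956
P = 731.3008; Macaulay duration = 5,806.4956 / 731.3008 = 7.93995 years.
Modified duration = D_Mac / (1 + y) = 7.93995 / 1.024 = 7.75386 years.

7.754 years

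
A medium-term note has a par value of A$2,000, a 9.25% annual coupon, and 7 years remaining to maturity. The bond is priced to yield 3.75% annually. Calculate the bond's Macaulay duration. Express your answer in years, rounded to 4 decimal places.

5.6772 years

Periodic yield y = 0.0375. Discount each cash flow and weight by its year:
  t   CF        PV=CF/(1+0.0375)^t    t·PV
  1       185.00       178.3133       178.3133
  2       185.00       171.8682       343.7364
  3       185.00       165.6561       496.9683
  4       185.00       159.6685       638.6741
  5       185.00       153.8974       769.4869
  6       185.00       148.3348       890.0089
  7     2,185.00     1,688.6308    11,820.4155
  Σ                  2,666.3690    15,137.6033
Price P = Σ PV = 2,666.3690.
Macaulay duration = Σ(t·PV) / P = 15,137.6033 / 2,666.3690 = 5.67723 years.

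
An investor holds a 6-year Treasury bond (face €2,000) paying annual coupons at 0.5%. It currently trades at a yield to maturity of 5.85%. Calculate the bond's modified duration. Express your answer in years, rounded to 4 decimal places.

5.5838 years

Periodic yield y = 0.0585. First find Macaulay duration:
  t   CF        PV=CF/(1+0.0585)^t    t·PV
  1        10.00         9.4473         9.4473
  2        10.00         8.9252        17.8504
  3        10.00         8.4319        25.2958
  4        10.00         7.9659        31.8637
  5        10.00         7.5257        37.6284
  6     2,010.00     1,429.0614     8,574.3683
  Σ                  1,471.3575     8,696.4540
P = 1,471.3575; Macaulay duration = 8,696.4540 / 1,471.3575 = 5.91050 years.
Modified duration = D_Mac / (1 + y) = 5.91050 / 1.0585 = 5.58384 years.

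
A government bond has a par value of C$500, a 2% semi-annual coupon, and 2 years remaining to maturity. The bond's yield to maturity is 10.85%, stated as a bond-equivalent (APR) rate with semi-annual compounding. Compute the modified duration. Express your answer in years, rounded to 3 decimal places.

1.866 years

Periodic yield y = 0.05425. First find Macaulay duration:
  t   CF        PV=CF/(1+0.05425)^t    t·PV
  1         5.00         4.7427         4.7427
  2         5.00         4.4987         8.9973
  3         5.00         4.2672        12.8015
  4       505.00       408.8057     1,635.2228
  Σ                    422.3142     1,661.7643
P = 422.3142; Macaulay duration = 1,661.7643 / 422.3142 = 3.93490 half-year periods = 1.96745 years.
Modified duration = D_Mac / (1 + y) = 1.96745 / 1.05425 = 1.86621 years.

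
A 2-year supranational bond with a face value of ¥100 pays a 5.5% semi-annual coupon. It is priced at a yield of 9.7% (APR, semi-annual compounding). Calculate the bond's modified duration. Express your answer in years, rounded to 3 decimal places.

Periodic yield y = 0.0485. First find Macaulay duration:
  t   CF        PV=CF/(1+0.0485)^t    t·PV
  1         2.75         2.6228         2.6228
  2         2.75         2.5015         5.0029
  3         2.75         2.3858         7.1573
  4       102.75        85.0175       340.0698
  Σ                     92.5275       354.8528
P = 92.5275; Macaulay duration = 354.8528 / 92.5275 = 3.83511 half-year periods = 1.91755 years.
Modified duration = D_Mac / (1 + y) = 1.91755 / 1.0485 = 1.82885 years.

1.829 years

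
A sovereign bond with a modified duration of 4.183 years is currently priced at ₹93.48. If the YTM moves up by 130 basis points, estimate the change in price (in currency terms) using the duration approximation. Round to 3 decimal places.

-₹5.083

Duration approximation: ΔP/P ≈ -D_mod · Δy = -4.183 × (+0.013) = -0.054379.
ΔP ≈ 93.48 × (-0.054379) = -5.08334892.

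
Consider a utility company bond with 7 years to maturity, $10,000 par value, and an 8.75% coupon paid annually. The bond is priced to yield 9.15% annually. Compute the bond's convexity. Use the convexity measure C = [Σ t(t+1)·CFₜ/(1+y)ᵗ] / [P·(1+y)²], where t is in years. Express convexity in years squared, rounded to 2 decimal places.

33.84

With y = 0.0915:
  t   CF        PV=CF/(1+0.0915)^t    t·PV        t(t+1)·PV
  1       875.00       801.6491       801.6491       1,603.2982
  2       875.00       734.4472     1,468.8944       4,406.6831
  3       875.00       672.8788     2,018.6363       8,074.5454
  4       875.00       616.4716     2,465.8865      12,329.4325
  5       875.00       564.7931     2,823.9653      16,943.7918
  6       875.00       517.4467     3,104.6801      21,732.7610
  7    10,875.00     5,892.0047    41,244.0330     329,952.2637
  Σ                  9,799.6912    53,927.7447     395,042.7758
P = 9,799.6912.
Convexity = Σ t(t+1)·PV / [P·(1+y)²] = 395,042.7758 / (9,799.6912 × 1.191372) = 33.83641.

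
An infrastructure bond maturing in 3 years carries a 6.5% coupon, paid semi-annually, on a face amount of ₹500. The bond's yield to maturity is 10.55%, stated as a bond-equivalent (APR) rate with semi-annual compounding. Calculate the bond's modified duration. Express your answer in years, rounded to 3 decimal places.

2.621 years

Periodic yield y = 0.05275. First find Macaulay duration:
  t   CF        PV=CF/(1+0.05275)^t    t·PV
  1        16.25        15.4358        15.4358
  2        16.25        14.6623        29.3247
  3        16.25        13.9276        41.7829
  4        16.25        13.2298        52.9191
  5        16.25        12.5669        62.8343
  6       516.25       379.2351     2,275.4108
  Σ                    449.0575     2,477.7076
P = 449.0575; Macaulay duration = 2,477.7076 / 449.0575 = 5.51757 half-year periods = 2.75879 years.
Modified duration = D_Mac / (1 + y) = 2.75879 / 1.05275 = 2.62055 years.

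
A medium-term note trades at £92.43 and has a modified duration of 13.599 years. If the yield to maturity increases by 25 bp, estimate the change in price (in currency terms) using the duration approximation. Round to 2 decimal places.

-£3.14

Duration approximation: ΔP/P ≈ -D_mod · Δy = -13.599 × (+0.0025) = -0.0339975.
ΔP ≈ 92.43 × (-0.0339975) = -3.142388925.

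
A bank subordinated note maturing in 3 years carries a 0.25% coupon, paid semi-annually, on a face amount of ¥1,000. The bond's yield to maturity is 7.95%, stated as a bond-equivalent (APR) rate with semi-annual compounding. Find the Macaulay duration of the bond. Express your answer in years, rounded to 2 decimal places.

Periodic yield y = 0.03975. Discount each cash flow and weight by its period:
  t   CF        PV=CF/(1+0.03975)^t    t·PV
  1         1.25         1.2022         1.2022
  2         1.25         1.1563         2.3125
  3         1.25         1.1120         3.3361
  4         1.25         1.0695         4.2781
  5         1.25         1.0286         5.1432
  6     1,001.25       792.4447     4,754.6681
  Σ                    798.0134     4,770.9403
Price P = Σ PV = 798.0134.
Macaulay duration = Σ(t·PV) / P = 4,770.9403 / 798.0134 = 5.97852 half-year periods.
In years: 5.97852 / 2 = 2.98926 years.

2.99 years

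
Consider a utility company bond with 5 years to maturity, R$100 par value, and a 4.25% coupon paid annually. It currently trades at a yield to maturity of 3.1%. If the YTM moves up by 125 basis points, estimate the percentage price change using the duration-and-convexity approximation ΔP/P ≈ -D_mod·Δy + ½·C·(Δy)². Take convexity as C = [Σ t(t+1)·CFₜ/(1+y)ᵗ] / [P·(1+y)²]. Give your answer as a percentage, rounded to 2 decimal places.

-5.40%

With y = 0.031:
  t   CF        PV=CF/(1+0.031)^t    t·PV        t(t+1)·PV
  1         4.25         4.1222         4.1222           8.2444
  2         4.25         3.9983         7.9965          23.9896
  3         4.25         3.8780        11.6341          46.5365
  4         4.25         3.7614        15.0458          75.2288
  5       104.25        89.4917       447.4585       2,684.7509
  Σ                    105.2517       486.2571       2,838.7503
P = 105.2517; D_Mac = 4.61995 yrs; D_mod = 4.48104 yrs; C = 25.37353.
Duration effect: -4.48104 × (+0.0125) = -0.056013
Convexity effect: 0.5 × 25.37353 × (0.0125)² = +0.0019823
ΔP/P ≈ -0.056013 + 0.0019823 = -0.054031 = -5.4031%.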